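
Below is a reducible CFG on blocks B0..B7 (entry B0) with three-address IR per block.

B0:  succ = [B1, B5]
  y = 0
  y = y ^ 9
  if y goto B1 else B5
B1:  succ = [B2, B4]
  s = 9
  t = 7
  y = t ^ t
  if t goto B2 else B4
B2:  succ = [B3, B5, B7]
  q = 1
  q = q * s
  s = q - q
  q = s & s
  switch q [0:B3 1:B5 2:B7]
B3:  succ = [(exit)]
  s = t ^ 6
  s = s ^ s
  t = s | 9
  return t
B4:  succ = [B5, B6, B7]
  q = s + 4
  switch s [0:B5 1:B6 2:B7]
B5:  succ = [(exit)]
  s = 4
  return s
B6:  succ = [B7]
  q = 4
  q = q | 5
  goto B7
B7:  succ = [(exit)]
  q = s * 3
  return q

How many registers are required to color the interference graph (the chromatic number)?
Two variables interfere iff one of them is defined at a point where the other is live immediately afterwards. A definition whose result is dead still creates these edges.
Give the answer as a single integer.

Per-block:
  B0: {y} / ∅
  B1: {s,t,y} / ∅
  B2: {q,s} / {s}
  B3: {s,t} / {t}
  B4: {q} / {s}
  B5: {s} / ∅
  B6: {q} / ∅
  B7: {q} / {s}

Backward fixpoint:
  live B0: ∅→∅
  live B1: ∅→{s,t}
  live B2: {s,t}→{s,t}
  live B3: {t}→∅
  live B4: {s}→{s}
  live B5: ∅→∅
  live B6: {s}→{s}
  live B7: {s}→∅

Interfere edges:
  q: {s,t}
  s: {q,t,y}
  t: {q,s,y}
  y: {s,t}

Registers:
  lower bound: {q,s,t} mutually conflict ⇒ χ ≥ 3
  assign q→c2 s→c0 t→c1 y→c2 — no edge inside a register ⇒ χ ≤ 3
  χ = 3

Answer: 3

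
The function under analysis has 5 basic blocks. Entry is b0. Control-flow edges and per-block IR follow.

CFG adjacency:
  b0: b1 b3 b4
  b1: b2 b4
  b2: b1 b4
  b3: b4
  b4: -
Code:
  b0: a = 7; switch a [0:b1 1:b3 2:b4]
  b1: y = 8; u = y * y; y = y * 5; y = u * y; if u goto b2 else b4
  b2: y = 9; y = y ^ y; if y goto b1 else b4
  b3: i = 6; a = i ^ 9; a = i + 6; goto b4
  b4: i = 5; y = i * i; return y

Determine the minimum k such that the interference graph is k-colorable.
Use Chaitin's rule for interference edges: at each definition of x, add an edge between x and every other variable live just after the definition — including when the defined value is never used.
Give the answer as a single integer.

Per-block:
  b0: def={a} ue=∅
  b1: def={u,y} ue=∅
  b2: def={y} ue=∅
  b3: def={a,i} ue=∅
  b4: def={i,y} ue=∅

Live sets:
  live b0: ∅→∅
  live b1: ∅→∅
  live b2: ∅→∅
  live b3: ∅→∅
  live b4: ∅→∅

Interfere edges:
  a — {i}
  i — {a}
  u — {y}
  y — {u}

Colouring:
  lower bound: {a,i} mutually conflict ⇒ χ ≥ 2
  2-colouring: R0={a,u}  R1={i,y}
  χ = 2

Answer: 2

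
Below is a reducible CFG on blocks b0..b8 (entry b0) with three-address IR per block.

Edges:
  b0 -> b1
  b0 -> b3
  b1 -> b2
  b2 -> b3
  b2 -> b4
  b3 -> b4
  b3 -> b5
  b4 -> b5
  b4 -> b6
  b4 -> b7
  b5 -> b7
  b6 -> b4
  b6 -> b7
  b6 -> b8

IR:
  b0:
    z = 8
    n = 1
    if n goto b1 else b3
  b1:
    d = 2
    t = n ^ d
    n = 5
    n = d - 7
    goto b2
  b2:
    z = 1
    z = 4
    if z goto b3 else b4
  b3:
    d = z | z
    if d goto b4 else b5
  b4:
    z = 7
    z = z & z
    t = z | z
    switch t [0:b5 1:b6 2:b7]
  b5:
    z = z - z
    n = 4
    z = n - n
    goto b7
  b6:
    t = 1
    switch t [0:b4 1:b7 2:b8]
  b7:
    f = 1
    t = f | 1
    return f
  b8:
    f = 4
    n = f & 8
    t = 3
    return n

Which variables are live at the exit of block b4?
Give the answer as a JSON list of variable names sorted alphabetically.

Answer: ["z"]

Working:
def/use:
  b0: def={n,z} ue=∅
  b1: def={d,n,t} ue={n}
  b2: def={z} ue=∅
  b3: def={d} ue={z}
  b4: def={t,z} ue=∅
  b5: def={n,z} ue={z}
  b6: def={t} ue=∅
  b7: def={f,t} ue=∅
  b8: def={f,n,t} ue=∅

Backward fixpoint:
  b0 li=∅ lo={n,z}
  b1 li={n} lo=∅
  b2 li=∅ lo={z}
  b3 li={z} lo={z}
  b4 li=∅ lo={z}
  b5 li={z} lo=∅
  b6 li=∅ lo=∅
  b7 li=∅ lo=∅
  b8 li=∅ lo=∅

live-out(b4) = ["z"]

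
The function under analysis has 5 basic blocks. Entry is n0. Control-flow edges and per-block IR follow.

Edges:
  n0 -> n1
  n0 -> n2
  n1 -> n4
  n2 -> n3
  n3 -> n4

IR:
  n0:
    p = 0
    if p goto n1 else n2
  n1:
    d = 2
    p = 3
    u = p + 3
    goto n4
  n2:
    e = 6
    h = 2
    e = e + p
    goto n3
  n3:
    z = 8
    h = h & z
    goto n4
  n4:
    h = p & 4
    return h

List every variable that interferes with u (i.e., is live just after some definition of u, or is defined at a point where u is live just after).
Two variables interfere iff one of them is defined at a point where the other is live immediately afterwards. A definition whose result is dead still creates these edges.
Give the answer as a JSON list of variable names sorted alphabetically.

Answer: ["p"]

Derivation:
def/use:
  n0 def {p} use ∅
  n1 def {d,p,u} use ∅
  n2 def {e,h} use {p}
  n3 def {h,z} use {h}
  n4 def {h} use {p}

Liveness:
  n0 li=∅ lo={p}
  n1 li=∅ lo={p}
  n2 li={p} lo={h,p}
  n3 li={h,p} lo={p}
  n4 li={p} lo=∅

Conflict graph:
  d↔∅
  e↔{h,p}
  h↔{e,p,z}
  p↔{e,h,u,z}
  u↔{p}
  z↔{h,p}

N(u) = ["p"]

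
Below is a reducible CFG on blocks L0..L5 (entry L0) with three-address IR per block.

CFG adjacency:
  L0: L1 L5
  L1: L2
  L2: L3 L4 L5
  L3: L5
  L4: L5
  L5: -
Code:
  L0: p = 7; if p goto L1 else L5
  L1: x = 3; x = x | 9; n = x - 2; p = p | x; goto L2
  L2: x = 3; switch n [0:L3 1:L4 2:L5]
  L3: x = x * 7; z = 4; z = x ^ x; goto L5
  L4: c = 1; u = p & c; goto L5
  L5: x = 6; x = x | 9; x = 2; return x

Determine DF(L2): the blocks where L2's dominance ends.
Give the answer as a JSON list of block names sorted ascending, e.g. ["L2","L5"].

idom tree: L1←L0 L2←L1 L3←L2 L4←L2 L5←L0
Join-block Dom:
  L5: preds {L0,L2,L3,L4}: {L0} ∩ {L0,L1,L2} ∩ {L0,L1,L2,L3} ∩ {L0,L1,L2,L4} = {L0}; idom=L0

DF walk-up:
  L5←L0: walk · to L0
  L5←L2: walk L2→L1 to L0
  L5←L3: walk L3→L2→L1 to L0
  L5←L4: walk L4→L2→L1 to L0
  L0: DF=∅
  L1: DF={L5}
  L2: DF={L5}
  L3: DF={L5}
  L4: DF={L5}
  L5: DF=∅

DF(L2) = ["L5"]

Answer: ["L5"]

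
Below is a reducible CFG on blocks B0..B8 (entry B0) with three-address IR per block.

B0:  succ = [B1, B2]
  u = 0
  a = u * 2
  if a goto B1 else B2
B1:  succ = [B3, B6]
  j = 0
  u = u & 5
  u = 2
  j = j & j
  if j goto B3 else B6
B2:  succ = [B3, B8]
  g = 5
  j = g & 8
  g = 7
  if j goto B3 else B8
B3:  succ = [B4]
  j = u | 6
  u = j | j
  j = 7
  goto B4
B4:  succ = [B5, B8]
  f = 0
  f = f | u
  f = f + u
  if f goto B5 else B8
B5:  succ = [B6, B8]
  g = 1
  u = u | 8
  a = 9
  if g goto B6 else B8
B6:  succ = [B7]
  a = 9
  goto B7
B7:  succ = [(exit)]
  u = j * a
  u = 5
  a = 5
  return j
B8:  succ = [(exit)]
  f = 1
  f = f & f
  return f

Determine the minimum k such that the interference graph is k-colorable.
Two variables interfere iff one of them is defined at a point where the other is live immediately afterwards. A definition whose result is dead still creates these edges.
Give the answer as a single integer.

Answer: 4

Analysis:
Per-block:
  B0: {a,u} / ∅
  B1: {j,u} / {u}
  B2: {g,j} / ∅
  B3: {j,u} / {u}
  B4: {f} / {u}
  B5: {a,g,u} / {u}
  B6: {a} / ∅
  B7: {a,u} / {a,j}
  B8: {f} / ∅

Live sets:
  live B0: ∅→{u}
  live B1: {u}→{j,u}
  live B2: {u}→{u}
  live B3: {u}→{j,u}
  live B4: {j,u}→{j,u}
  live B5: {j,u}→{j}
  live B6: {j}→{a,j}
  live B7: {a,j}→∅
  live B8: ∅→∅

Interfere edges:
  a — {g,j,u}
  f — {j,u}
  g — {a,j,u}
  j — {a,f,g,u}
  u — {a,f,g,j}

Chromatic number:
  clique {a,g,j,u} ⇒ need ≥ 4
  4-colouring: c0={j}  c1={u}  c2={a,f}  c3={g}
  χ = 4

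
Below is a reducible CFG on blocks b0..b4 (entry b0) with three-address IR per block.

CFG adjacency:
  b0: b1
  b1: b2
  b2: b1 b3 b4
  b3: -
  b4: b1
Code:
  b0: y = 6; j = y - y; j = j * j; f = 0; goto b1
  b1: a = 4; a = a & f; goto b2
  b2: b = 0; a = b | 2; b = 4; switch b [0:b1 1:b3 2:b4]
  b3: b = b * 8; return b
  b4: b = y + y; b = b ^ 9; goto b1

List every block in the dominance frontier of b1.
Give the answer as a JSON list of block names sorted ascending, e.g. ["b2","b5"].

idom tree: b1←b0 b2←b1 b3←b2 b4←b2
Dom at joins:
  b1: preds {b0,b2,b4}: {b0} ∩ {b0,b1,b2} ∩ {b0,b1,b2,b4} = {b0}; idom=b0

DF walk-up:
  join b1 pred b0: · stop@b0
  join b1 pred b2: b2→b1 stop@b0
  join b1 pred b4: b4→b2→b1 stop@b0
  b0: DF=∅
  b1: DF={b1}
  b2: DF={b1}
  b3: DF=∅
  b4: DF={b1}

DF(b1) = ["b1"]

Answer: ["b1"]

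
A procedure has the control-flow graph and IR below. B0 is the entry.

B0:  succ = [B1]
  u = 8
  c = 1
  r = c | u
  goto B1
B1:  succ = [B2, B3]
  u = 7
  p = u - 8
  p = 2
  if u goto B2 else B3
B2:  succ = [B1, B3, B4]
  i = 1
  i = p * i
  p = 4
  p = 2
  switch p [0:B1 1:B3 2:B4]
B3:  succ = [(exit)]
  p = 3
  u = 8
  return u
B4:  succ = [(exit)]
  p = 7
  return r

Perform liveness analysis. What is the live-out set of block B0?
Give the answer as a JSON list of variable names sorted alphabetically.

Answer: ["r"]

Derivation:
def/use:
  B0 def {c,r,u} use ∅
  B1 def {p,u} use ∅
  B2 def {i,p} use {p}
  B3 def {p,u} use ∅
  B4 def {p} use {r}

Live sets:
  live B0: ∅→{r}
  live B1: {r}→{p,r}
  live B2: {p,r}→{r}
  live B3: ∅→∅
  live B4: {r}→∅

live-out(B0) = ["r"]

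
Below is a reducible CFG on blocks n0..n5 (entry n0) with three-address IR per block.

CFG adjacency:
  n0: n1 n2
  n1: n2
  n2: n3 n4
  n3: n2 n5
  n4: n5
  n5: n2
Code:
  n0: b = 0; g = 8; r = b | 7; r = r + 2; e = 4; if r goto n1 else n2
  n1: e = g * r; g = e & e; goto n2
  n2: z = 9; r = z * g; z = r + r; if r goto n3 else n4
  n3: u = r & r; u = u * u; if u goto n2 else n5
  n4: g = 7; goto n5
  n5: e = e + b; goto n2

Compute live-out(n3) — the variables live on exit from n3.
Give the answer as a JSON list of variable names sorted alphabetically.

def/use:
  n0 def {b,e,g,r} use ∅
  n1 def {e,g} use {g,r}
  n2 def {r,z} use {g}
  n3 def {u} use {r}
  n4 def {g} use ∅
  n5 def {e} use {b,e}

Liveness:
  n0 li=∅ lo={b,e,g,r}
  n1 li={b,g,r} lo={b,e,g}
  n2 li={b,e,g} lo={b,e,g,r}
  n3 li={b,e,g,r} lo={b,e,g}
  n4 li={b,e} lo={b,e,g}
  n5 li={b,e,g} lo={b,e,g}

live-out(n3) = ["b", "e", "g"]

Answer: ["b", "e", "g"]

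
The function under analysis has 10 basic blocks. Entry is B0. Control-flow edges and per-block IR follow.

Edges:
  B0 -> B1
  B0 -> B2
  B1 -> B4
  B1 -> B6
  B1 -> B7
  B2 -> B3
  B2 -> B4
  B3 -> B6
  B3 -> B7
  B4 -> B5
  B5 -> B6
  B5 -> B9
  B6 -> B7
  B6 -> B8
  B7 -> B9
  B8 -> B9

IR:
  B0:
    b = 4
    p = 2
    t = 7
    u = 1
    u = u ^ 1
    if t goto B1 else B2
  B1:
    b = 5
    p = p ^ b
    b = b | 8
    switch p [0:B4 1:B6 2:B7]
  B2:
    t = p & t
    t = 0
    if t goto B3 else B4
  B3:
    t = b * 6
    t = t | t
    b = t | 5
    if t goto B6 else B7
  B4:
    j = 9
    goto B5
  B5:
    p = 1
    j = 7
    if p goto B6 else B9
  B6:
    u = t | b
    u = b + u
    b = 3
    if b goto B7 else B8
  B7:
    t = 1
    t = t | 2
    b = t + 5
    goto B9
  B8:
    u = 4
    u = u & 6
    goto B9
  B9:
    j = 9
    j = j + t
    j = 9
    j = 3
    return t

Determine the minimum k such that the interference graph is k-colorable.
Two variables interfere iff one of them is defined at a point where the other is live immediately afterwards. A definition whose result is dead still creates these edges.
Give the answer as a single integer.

Block summaries:
  B0 def {b,p,t,u} use ∅
  B1 def {b,p} use {p}
  B2 def {t} use {p,t}
  B3 def {b,t} use {b}
  B4 def {j} use ∅
  B5 def {j,p} use ∅
  B6 def {b,u} use {b,t}
  B7 def {b,t} use ∅
  B8 def {u} use ∅
  B9 def {j} use {t}

Liveness:
  B0: in=∅ out={b,p,t}
  B1: in={p,t} out={b,t}
  B2: in={b,p,t} out={b,t}
  B3: in={b} out={b,t}
  B4: in={b,t} out={b,t}
  B5: in={b,t} out={b,t}
  B6: in={b,t} out={t}
  B7: in=∅ out={t}
  B8: in={t} out={t}
  B9: in={t} out=∅

Interfere edges:
  b — {j,p,t,u}
  j — {b,p,t}
  p — {b,j,t,u}
  t — {b,j,p,u}
  u — {b,p,t}

Chromatic number:
  lower bound: {b,j,p,t} mutually conflict ⇒ χ ≥ 4
  4-colouring: r0={b}  r1={p}  r2={t}  r3={j,u}
  χ = 4

Answer: 4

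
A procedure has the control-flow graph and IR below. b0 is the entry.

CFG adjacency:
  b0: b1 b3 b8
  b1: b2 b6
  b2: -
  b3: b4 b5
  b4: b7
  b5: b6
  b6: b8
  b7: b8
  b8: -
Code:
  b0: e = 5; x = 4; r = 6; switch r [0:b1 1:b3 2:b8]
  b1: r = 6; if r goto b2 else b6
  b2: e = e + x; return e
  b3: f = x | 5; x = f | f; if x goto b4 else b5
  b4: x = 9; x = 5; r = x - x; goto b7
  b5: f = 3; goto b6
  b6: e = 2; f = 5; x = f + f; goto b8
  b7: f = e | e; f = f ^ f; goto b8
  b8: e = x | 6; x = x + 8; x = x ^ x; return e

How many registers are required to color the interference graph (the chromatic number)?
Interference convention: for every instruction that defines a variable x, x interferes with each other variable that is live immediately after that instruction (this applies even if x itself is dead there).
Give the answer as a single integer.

Block summaries:
  b0 def {e,r,x} use ∅
  b1 def {r} use ∅
  b2 def {e} use {e,x}
  b3 def {f,x} use {x}
  b4 def {r,x} use ∅
  b5 def {f} use ∅
  b6 def {e,f,x} use ∅
  b7 def {f} use {e}
  b8 def {e,x} use {x}

Backward fixpoint:
  b0: in=∅ out={e,x}
  b1: in={e,x} out={e,x}
  b2: in={e,x} out=∅
  b3: in={e,x} out={e}
  b4: in={e} out={e,x}
  b5: in=∅ out=∅
  b6: in=∅ out={x}
  b7: in={e,x} out={x}
  b8: in={x} out=∅

Conflict graph:
  e — {f,r,x}
  f — {e,x}
  r — {e,x}
  x — {e,f,r}

Chromatic number:
  {e,f,x} pairwise interfere (3-clique) ⇒ χ ≥ 3
  assign e→R0 f→R2 r→R2 x→R1 — no edge inside a register ⇒ χ ≤ 3
  χ = 3

Answer: 3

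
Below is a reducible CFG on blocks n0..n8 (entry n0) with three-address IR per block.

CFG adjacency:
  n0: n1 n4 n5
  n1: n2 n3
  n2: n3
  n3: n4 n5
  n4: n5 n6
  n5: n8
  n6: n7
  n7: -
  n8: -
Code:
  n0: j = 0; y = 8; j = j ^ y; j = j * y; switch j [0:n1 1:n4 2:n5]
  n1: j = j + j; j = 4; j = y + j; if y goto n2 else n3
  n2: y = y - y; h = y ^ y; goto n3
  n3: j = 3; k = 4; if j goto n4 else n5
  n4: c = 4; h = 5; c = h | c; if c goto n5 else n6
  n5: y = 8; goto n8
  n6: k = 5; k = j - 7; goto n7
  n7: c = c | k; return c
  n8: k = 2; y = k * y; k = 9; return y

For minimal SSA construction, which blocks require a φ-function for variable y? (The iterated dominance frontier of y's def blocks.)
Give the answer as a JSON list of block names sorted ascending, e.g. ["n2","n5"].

idom tree: n1←n0 n2←n1 n3←n1 n4←n0 n5←n0 n6←n4 n7←n6 n8←n5
Join-block Dom:
  n3: preds {n1,n2}: {n0,n1} ∩ {n0,n1,n2} = {n0,n1}; idom=n1
  n4: preds {n0,n3}: {n0} ∩ {n0,n1,n3} = {n0}; idom=n0
  n5: preds {n0,n3,n4}: {n0} ∩ {n0,n1,n3} ∩ {n0,n4} = {n0}; idom=n0

DF walk-up:
  join n3 pred n1: · stop@n1
  join n3 pred n2: n2 stop@n1
  join n4 pred n0: · stop@n0
  join n4 pred n3: n3→n1 stop@n0
  join n5 pred n0: · stop@n0
  join n5 pred n3: n3→n1 stop@n0
  join n5 pred n4: n4 stop@n0
  DF(n0)=∅
  DF(n1)={n4,n5}
  DF(n2)={n3}
  DF(n3)={n4,n5}
  DF(n4)={n5}
  DF(n5)=∅
  DF(n6)=∅
  DF(n7)=∅
  DF(n8)=∅

φ for y: defs {n0,n2,n5,n8}
  DF⁺ = {n3,n4,n5}

Answer: ["n3", "n4", "n5"]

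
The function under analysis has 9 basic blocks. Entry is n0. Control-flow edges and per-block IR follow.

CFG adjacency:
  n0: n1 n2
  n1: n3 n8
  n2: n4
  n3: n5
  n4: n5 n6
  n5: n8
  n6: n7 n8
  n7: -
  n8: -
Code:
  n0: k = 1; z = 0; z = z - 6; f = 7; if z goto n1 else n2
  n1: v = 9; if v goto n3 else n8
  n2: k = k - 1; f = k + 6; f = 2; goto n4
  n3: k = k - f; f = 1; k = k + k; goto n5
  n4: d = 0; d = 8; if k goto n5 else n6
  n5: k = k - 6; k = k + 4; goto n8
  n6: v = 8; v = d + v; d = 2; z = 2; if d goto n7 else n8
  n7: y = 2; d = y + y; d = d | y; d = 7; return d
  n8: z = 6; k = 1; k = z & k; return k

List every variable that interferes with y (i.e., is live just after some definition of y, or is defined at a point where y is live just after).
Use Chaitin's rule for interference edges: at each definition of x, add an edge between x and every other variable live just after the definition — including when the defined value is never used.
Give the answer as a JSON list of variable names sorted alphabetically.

Block summaries:
  n0: {f,k,z} / ∅
  n1: {v} / ∅
  n2: {f,k} / {k}
  n3: {f,k} / {f,k}
  n4: {d} / {k}
  n5: {k} / {k}
  n6: {d,v,z} / {d}
  n7: {d,y} / ∅
  n8: {k,z} / ∅

Liveness:
  live n0: ∅→{f,k}
  live n1: {f,k}→{f,k}
  live n2: {k}→{k}
  live n3: {f,k}→{k}
  live n4: {k}→{d,k}
  live n5: {k}→∅
  live n6: {d}→∅
  live n7: ∅→∅
  live n8: ∅→∅

Interfere edges:
  d: {k,v,y,z}
  f: {k,v,z}
  k: {d,f,v,z}
  v: {d,f,k}
  y: {d}
  z: {d,f,k}

N(y) = ["d"]

Answer: ["d"]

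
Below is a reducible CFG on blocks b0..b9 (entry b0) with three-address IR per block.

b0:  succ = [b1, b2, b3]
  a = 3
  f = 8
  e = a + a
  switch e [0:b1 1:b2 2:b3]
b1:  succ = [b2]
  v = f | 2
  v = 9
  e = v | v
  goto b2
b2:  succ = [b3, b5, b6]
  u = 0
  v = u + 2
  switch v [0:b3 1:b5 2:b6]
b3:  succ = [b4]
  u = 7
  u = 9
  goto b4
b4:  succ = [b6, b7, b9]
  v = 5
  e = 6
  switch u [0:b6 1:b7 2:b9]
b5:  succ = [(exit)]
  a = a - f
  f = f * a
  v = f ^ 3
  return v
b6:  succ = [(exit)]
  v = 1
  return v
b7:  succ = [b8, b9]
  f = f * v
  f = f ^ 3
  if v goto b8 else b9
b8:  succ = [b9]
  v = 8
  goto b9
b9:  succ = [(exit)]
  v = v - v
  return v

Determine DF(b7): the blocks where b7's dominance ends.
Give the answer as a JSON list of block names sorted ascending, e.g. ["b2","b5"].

idom tree: b1←b0 b2←b0 b3←b0 b4←b3 b5←b2 b6←b0 b7←b4 b8←b7 b9←b4
Dom at joins:
  b2: preds {b0,b1}: {b0} ∩ {b0,b1} = {b0}; idom=b0
  b3: preds {b0,b2}: {b0} ∩ {b0,b2} = {b0}; idom=b0
  b6: preds {b2,b4}: {b0,b2} ∩ {b0,b3,b4} = {b0}; idom=b0
  b9: preds {b4,b7,b8}: {b0,b3,b4} ∩ {b0,b3,b4,b7} ∩ {b0,b3,b4,b7,b8} = {b0,b3,b4}; idom=b4

DF walk-up:
  join b2 pred b0: · stop@b0
  join b2 pred b1: b1 stop@b0
  join b3 pred b0: · stop@b0
  join b3 pred b2: b2 stop@b0
  join b6 pred b2: b2 stop@b0
  join b6 pred b4: b4→b3 stop@b0
  join b9 pred b4: · stop@b4
  join b9 pred b7: b7 stop@b4
  join b9 pred b8: b8→b7 stop@b4
  DF(b0)=∅
  DF(b1)={b2}
  DF(b2)={b3,b6}
  DF(b3)={b6}
  DF(b4)={b6}
  DF(b5)=∅
  DF(b6)=∅
  DF(b7)={b9}
  DF(b8)={b9}
  DF(b9)=∅

DF(b7) = ["b9"]

Answer: ["b9"]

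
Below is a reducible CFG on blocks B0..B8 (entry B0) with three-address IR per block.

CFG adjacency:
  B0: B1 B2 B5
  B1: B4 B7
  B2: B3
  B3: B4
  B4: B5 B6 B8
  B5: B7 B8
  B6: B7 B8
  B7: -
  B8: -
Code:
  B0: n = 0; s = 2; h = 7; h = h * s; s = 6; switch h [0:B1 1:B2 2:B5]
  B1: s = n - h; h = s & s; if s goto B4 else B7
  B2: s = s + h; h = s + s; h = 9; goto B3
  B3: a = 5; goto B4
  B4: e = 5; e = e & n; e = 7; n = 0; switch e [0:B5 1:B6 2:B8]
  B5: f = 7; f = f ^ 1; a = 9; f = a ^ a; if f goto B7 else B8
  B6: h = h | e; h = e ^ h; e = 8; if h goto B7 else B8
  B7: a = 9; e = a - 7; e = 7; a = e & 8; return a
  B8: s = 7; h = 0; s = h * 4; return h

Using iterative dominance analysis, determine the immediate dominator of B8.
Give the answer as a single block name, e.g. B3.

Answer: B0

Derivation:
idom tree: B1←B0 B2←B0 B3←B2 B4←B0 B5←B0 B6←B4 B7←B0 B8←B0
Dom at joins:
  B4: preds {B1,B3}: {B0,B1} ∩ {B0,B2,B3} = {B0}; idom=B0
  B5: preds {B0,B4}: {B0} ∩ {B0,B4} = {B0}; idom=B0
  B7: preds {B1,B5,B6}: {B0,B1} ∩ {B0,B5} ∩ {B0,B4,B6} = {B0}; idom=B0
  B8: preds {B4,B5,B6}: {B0,B4} ∩ {B0,B5} ∩ {B0,B4,B6} = {B0}; idom=B0

idom(B8) = B0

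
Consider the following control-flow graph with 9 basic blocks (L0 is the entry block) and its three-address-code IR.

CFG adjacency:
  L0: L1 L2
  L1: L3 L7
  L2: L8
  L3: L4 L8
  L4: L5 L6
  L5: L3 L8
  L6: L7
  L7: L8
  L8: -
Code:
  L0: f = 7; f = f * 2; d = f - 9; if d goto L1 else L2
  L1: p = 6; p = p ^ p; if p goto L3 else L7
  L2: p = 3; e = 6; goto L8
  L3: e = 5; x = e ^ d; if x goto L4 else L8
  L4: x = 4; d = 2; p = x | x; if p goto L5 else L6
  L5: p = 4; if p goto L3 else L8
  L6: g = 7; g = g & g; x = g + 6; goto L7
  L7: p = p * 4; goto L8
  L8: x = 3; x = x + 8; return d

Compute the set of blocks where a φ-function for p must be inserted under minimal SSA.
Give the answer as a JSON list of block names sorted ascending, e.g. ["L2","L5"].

Answer: ["L3", "L7", "L8"]

Working:
idom tree: L1←L0 L2←L0 L3←L1 L4←L3 L5←L4 L6←L4 L7←L1 L8←L0
Join-block Dom:
  L3: preds {L1,L5}: {L0,L1} ∩ {L0,L1,L3,L4,L5} = {L0,L1}; idom=L1
  L7: preds {L1,L6}: {L0,L1} ∩ {L0,L1,L3,L4,L6} = {L0,L1}; idom=L1
  L8: preds {L2,L3,L5,L7}: {L0,L2} ∩ {L0,L1,L3} ∩ {L0,L1,L3,L4,L5} ∩ {L0,L1,L7} = {L0}; idom=L0

Frontier:
  L3←L1: walk · to L1
  L3←L5: walk L5→L4→L3 to L1
  L7←L1: walk · to L1
  L7←L6: walk L6→L4→L3 to L1
  L8←L2: walk L2 to L0
  L8←L3: walk L3→L1 to L0
  L8←L5: walk L5→L4→L3→L1 to L0
  L8←L7: walk L7→L1 to L0
  DF(L0)=∅
  DF(L1)={L8}
  DF(L2)={L8}
  DF(L3)={L3,L7,L8}
  DF(L4)={L3,L7,L8}
  DF(L5)={L3,L8}
  DF(L6)={L7}
  DF(L7)={L8}
  DF(L8)=∅

φ for p: defs {L1,L2,L4,L5,L7}
  DF⁺ = {L3,L7,L8}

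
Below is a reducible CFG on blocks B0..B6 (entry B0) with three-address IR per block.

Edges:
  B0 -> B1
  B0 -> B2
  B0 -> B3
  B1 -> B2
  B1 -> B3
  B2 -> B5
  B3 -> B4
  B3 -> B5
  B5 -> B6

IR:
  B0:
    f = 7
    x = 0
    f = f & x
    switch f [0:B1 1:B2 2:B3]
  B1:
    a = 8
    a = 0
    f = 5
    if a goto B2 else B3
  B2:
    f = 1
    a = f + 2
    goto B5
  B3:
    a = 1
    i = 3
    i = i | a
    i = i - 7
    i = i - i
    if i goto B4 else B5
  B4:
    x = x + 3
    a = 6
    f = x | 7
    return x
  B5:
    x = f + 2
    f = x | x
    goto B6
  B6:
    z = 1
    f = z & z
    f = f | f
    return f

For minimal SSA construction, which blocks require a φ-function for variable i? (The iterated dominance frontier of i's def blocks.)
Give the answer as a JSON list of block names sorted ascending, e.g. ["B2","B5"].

Answer: ["B5"]

Derivation:
idom tree: B1←B0 B2←B0 B3←B0 B4←B3 B5←B0 B6←B5
Dom at joins:
  B2: preds {B0,B1}: {B0} ∩ {B0,B1} = {B0}; idom=B0
  B3: preds {B0,B1}: {B0} ∩ {B0,B1} = {B0}; idom=B0
  B5: preds {B2,B3}: {B0,B2} ∩ {B0,B3} = {B0}; idom=B0

DF walk-up:
  join B2 pred B0: · stop@B0
  join B2 pred B1: B1 stop@B0
  join B3 pred B0: · stop@B0
  join B3 pred B1: B1 stop@B0
  join B5 pred B2: B2 stop@B0
  join B5 pred B3: B3 stop@B0
  DF(B0)=∅
  DF(B1)={B2,B3}
  DF(B2)={B5}
  DF(B3)={B5}
  DF(B4)=∅
  DF(B5)=∅
  DF(B6)=∅

φ for i: defs {B3}
  DF⁺ = {B5}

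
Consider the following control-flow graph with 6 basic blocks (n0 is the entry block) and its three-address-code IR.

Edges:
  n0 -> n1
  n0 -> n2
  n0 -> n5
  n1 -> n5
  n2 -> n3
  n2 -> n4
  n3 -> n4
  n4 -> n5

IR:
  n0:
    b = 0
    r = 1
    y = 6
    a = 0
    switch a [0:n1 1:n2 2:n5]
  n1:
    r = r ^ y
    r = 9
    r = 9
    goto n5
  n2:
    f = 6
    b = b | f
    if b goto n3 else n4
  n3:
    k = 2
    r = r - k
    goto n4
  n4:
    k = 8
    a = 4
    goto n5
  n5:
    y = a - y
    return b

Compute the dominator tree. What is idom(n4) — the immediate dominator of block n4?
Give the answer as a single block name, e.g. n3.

idom tree: n1←n0 n2←n0 n3←n2 n4←n2 n5←n0
Dom∩ at merges:
  n4: preds {n2,n3}: {n0,n2} ∩ {n0,n2,n3} = {n0,n2}; idom=n2
  n5: preds {n0,n1,n4}: {n0} ∩ {n0,n1} ∩ {n0,n2,n4} = {n0}; idom=n0

idom(n4) = n2

Answer: n2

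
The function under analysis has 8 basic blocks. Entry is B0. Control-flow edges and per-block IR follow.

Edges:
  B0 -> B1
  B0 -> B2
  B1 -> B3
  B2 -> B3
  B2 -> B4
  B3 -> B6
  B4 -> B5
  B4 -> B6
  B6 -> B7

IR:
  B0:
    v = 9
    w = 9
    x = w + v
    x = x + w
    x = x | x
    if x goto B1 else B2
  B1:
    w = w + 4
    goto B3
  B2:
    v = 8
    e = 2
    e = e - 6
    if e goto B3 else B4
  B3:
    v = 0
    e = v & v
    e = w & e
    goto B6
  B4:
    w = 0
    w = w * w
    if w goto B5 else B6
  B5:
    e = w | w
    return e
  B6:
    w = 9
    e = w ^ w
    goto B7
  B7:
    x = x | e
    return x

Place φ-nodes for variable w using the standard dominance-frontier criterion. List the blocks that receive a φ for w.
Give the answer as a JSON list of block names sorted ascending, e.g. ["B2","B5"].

idom tree: B1←B0 B2←B0 B3←B0 B4←B2 B5←B4 B6←B0 B7←B6
Join-block Dom:
  B3: preds {B1,B2}: {B0,B1} ∩ {B0,B2} = {B0}; idom=B0
  B6: preds {B3,B4}: {B0,B3} ∩ {B0,B2,B4} = {B0}; idom=B0

DF walk-up:
  B3←B1: walk B1 to B0
  B3←B2: walk B2 to B0
  B6←B3: walk B3 to B0
  B6←B4: walk B4→B2 to B0
  B0 → ∅
  B1 → {B3}
  B2 → {B3,B6}
  B3 → {B6}
  B4 → {B6}
  B5 → ∅
  B6 → ∅
  B7 → ∅

φ for w: defs {B0,B1,B4,B6}
  DF⁺ = {B3,B6}

Answer: ["B3", "B6"]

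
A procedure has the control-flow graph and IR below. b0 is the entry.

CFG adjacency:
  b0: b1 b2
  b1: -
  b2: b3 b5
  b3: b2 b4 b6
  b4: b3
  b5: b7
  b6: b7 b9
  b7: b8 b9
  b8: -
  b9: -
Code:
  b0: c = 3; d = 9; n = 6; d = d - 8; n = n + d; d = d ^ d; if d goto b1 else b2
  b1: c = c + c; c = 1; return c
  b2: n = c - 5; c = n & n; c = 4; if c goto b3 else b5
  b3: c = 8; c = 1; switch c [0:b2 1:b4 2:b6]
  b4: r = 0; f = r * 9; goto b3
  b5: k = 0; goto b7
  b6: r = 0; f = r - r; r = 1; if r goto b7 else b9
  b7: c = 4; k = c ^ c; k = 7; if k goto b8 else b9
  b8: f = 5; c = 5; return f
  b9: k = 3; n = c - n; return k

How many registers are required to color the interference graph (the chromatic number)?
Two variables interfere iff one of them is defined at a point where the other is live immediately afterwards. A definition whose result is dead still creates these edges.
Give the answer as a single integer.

Answer: 3

Working:
def/use:
  b0: def={c,d,n} ue=∅
  b1: def={c} ue={c}
  b2: def={c,n} ue={c}
  b3: def={c} ue=∅
  b4: def={f,r} ue=∅
  b5: def={k} ue=∅
  b6: def={f,r} ue=∅
  b7: def={c,k} ue=∅
  b8: def={c,f} ue=∅
  b9: def={k,n} ue={c,n}

Backward fixpoint:
  b0: in=∅ out={c}
  b1: in={c} out=∅
  b2: in={c} out={n}
  b3: in={n} out={c,n}
  b4: in={n} out={n}
  b5: in={n} out={n}
  b6: in={c,n} out={c,n}
  b7: in={n} out={c,n}
  b8: in=∅ out=∅
  b9: in={c,n} out=∅

Interfere edges:
  c — {d,f,k,n,r}
  d — {c,n}
  f — {c,n}
  k — {c,n}
  n — {c,d,f,k,r}
  r — {c,n}

Colouring:
  lower bound: {c,d,n} mutually conflict ⇒ χ ≥ 3
  3-colouring: r0={c}  r1={n}  r2={d,f,k,r}
  χ = 3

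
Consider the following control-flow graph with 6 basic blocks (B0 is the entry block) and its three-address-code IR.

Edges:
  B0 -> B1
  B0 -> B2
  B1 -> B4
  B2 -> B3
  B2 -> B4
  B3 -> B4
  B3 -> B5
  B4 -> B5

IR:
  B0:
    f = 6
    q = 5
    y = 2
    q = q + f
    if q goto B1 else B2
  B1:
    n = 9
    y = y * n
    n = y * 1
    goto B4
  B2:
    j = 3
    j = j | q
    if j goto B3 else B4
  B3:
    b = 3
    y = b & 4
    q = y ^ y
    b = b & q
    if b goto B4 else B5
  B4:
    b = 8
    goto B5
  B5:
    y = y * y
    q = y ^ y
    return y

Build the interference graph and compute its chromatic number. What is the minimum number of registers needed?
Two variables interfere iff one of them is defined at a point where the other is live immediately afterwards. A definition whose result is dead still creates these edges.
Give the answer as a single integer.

Block summaries:
  B0: {f,q,y} / ∅
  B1: {n,y} / {y}
  B2: {j} / {q}
  B3: {b,q,y} / ∅
  B4: {b} / ∅
  B5: {q,y} / {y}

Backward fixpoint:
  live B0: ∅→{q,y}
  live B1: {y}→{y}
  live B2: {q,y}→{y}
  live B3: ∅→{y}
  live B4: {y}→{y}
  live B5: {y}→∅

Interfere edges:
  b↔{q,y}
  f↔{q,y}
  j↔{q,y}
  n↔{y}
  q↔{b,f,j,y}
  y↔{b,f,j,n,q}

Chromatic number:
  clique {b,q,y} ⇒ need ≥ 3
  3-colouring: R0={y}  R1={n,q}  R2={b,f,j}
  χ = 3

Answer: 3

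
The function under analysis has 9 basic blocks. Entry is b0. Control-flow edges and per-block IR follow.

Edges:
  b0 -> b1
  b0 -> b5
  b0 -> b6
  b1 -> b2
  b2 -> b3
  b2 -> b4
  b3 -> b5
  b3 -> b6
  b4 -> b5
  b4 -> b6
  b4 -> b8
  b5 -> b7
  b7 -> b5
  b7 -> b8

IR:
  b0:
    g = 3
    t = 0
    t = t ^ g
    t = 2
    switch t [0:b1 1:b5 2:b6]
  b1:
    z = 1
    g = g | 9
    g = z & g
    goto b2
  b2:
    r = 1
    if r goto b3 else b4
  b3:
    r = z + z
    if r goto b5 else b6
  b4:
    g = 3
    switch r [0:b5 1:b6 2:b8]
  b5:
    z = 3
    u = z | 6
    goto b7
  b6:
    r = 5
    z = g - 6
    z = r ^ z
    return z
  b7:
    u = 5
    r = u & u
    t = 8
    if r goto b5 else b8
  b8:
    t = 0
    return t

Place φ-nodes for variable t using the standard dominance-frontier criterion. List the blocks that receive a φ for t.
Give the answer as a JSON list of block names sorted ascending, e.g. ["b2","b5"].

Answer: ["b5", "b8"]

Derivation:
idom tree: b1←b0 b2←b1 b3←b2 b4←b2 b5←b0 b6←b0 b7←b5 b8←b0
Join-block Dom:
  b5: preds {b0,b3,b4,b7}: {b0} ∩ {b0,b1,b2,b3} ∩ {b0,b1,b2,b4} ∩ {b0,b5,b7} = {b0}; idom=b0
  b6: preds {b0,b3,b4}: {b0} ∩ {b0,b1,b2,b3} ∩ {b0,b1,b2,b4} = {b0}; idom=b0
  b8: preds {b4,b7}: {b0,b1,b2,b4} ∩ {b0,b5,b7} = {b0}; idom=b0

Frontier:
  b5←b0: walk · to b0
  b5←b3: walk b3→b2→b1 to b0
  b5←b4: walk b4→b2→b1 to b0
  b5←b7: walk b7→b5 to b0
  b6←b0: walk · to b0
  b6←b3: walk b3→b2→b1 to b0
  b6←b4: walk b4→b2→b1 to b0
  b8←b4: walk b4→b2→b1 to b0
  b8←b7: walk b7→b5 to b0
  b0: DF=∅
  b1: DF={b5,b6,b8}
  b2: DF={b5,b6,b8}
  b3: DF={b5,b6}
  b4: DF={b5,b6,b8}
  b5: DF={b5,b8}
  b6: DF=∅
  b7: DF={b5,b8}
  b8: DF=∅

φ for t: defs {b0,b7,b8}
  DF⁺ = {b5,b8}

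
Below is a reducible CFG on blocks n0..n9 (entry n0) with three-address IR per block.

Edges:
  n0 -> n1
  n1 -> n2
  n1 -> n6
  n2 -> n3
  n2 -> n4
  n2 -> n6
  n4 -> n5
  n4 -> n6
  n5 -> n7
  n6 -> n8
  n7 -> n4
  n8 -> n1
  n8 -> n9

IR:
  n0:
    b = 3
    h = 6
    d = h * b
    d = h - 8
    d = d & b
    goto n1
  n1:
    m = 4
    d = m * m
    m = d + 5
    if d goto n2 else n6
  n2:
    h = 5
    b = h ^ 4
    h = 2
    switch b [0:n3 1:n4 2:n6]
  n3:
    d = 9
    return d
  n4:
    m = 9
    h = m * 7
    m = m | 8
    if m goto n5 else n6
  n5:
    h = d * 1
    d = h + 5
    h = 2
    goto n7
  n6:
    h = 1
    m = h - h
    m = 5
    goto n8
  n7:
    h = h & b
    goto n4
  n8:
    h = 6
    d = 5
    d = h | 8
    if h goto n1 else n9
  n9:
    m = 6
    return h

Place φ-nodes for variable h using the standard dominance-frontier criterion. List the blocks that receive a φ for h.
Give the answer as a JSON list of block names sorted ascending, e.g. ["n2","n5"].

idom tree: n1←n0 n2←n1 n3←n2 n4←n2 n5←n4 n6←n1 n7←n5 n8←n6 n9←n8
Dom∩ at merges:
  n1: preds {n0,n8}: {n0} ∩ {n0,n1,n6,n8} = {n0}; idom=n0
  n4: preds {n2,n7}: {n0,n1,n2} ∩ {n0,n1,n2,n4,n5,n7} = {n0,n1,n2}; idom=n2
  n6: preds {n1,n2,n4}: {n0,n1} ∩ {n0,n1,n2} ∩ {n0,n1,n2,n4} = {n0,n1}; idom=n1

DF derivation:
  n1←n0: walk · to n0
  n1←n8: walk n8→n6→n1 to n0
  n4←n2: walk · to n2
  n4←n7: walk n7→n5→n4 to n2
  n6←n1: walk · to n1
  n6←n2: walk n2 to n1
  n6←n4: walk n4→n2 to n1
  n0: DF=∅
  n1: DF={n1}
  n2: DF={n6}
  n3: DF=∅
  n4: DF={n4,n6}
  n5: DF={n4}
  n6: DF={n1}
  n7: DF={n4}
  n8: DF={n1}
  n9: DF=∅

φ for h: defs {n0,n2,n4,n5,n6,n7,n8}
  DF⁺ = {n1,n4,n6}

Answer: ["n1", "n4", "n6"]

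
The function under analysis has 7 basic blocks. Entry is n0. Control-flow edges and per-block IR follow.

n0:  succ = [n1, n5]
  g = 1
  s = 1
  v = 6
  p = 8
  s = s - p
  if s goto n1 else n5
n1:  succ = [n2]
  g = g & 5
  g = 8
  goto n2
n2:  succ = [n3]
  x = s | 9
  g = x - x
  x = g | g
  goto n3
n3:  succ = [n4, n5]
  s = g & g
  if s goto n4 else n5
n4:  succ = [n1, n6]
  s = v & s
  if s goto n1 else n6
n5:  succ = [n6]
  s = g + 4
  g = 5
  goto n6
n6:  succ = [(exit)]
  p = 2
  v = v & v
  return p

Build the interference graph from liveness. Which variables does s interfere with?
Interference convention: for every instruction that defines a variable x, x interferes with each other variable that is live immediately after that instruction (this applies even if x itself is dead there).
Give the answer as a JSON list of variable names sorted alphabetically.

def/use:
  n0: def={g,p,s,v} ue=∅
  n1: def={g} ue={g}
  n2: def={g,x} ue={s}
  n3: def={s} ue={g}
  n4: def={s} ue={s,v}
  n5: def={g,s} ue={g}
  n6: def={p,v} ue={v}

Live sets:
  live n0: ∅→{g,s,v}
  live n1: {g,s,v}→{s,v}
  live n2: {s,v}→{g,v}
  live n3: {g,v}→{g,s,v}
  live n4: {g,s,v}→{g,s,v}
  live n5: {g,v}→{v}
  live n6: {v}→∅

Conflict graph:
  g — {p,s,v,x}
  p — {g,s,v}
  s — {g,p,v}
  v — {g,p,s,x}
  x — {g,v}

N(s) = ["g", "p", "v"]

Answer: ["g", "p", "v"]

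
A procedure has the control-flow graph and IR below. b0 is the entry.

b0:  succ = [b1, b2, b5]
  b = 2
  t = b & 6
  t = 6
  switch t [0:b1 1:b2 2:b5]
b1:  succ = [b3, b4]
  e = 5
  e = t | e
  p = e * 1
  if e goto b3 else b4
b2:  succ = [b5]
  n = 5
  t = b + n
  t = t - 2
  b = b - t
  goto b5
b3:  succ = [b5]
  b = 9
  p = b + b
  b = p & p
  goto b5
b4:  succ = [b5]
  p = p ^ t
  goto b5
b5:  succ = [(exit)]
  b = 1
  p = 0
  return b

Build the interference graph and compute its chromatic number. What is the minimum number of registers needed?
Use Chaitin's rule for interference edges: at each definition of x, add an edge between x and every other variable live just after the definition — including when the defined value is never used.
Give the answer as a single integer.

Block summaries:
  b0: def={b,t} ue=∅
  b1: def={e,p} ue={t}
  b2: def={b,n,t} ue={b}
  b3: def={b,p} ue=∅
  b4: def={p} ue={p,t}
  b5: def={b,p} ue=∅

Live sets:
  live b0: ∅→{b,t}
  live b1: {t}→{p,t}
  live b2: {b}→∅
  live b3: ∅→∅
  live b4: {p,t}→∅
  live b5: ∅→∅

Conflict graph:
  b: {n,p,t}
  e: {p,t}
  n: {b}
  p: {b,e,t}
  t: {b,e,p}

Chromatic number:
  {b,p,t} pairwise interfere (3-clique) ⇒ χ ≥ 3
  assign b→c0 e→c0 n→c1 p→c1 t→c2 — no edge inside a register ⇒ χ ≤ 3
  χ = 3

Answer: 3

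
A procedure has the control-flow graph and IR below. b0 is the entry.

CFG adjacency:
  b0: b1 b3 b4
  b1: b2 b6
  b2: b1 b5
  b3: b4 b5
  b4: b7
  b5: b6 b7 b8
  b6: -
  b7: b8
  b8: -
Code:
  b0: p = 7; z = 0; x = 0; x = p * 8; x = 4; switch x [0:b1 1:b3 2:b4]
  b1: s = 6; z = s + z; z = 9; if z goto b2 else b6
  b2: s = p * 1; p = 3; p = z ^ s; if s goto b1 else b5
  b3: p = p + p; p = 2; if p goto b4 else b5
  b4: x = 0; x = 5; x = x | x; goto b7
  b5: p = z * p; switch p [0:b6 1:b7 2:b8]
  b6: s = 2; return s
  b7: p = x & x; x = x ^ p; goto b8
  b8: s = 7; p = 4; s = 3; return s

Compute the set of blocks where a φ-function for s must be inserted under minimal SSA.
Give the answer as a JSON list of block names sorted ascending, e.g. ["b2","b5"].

Answer: ["b1", "b5", "b6", "b7", "b8"]

Analysis:
idom tree: b1←b0 b2←b1 b3←b0 b4←b0 b5←b0 b6←b0 b7←b0 b8←b0
Dom∩ at merges:
  b1: preds {b0,b2}: {b0} ∩ {b0,b1,b2} = {b0}; idom=b0
  b4: preds {b0,b3}: {b0} ∩ {b0,b3} = {b0}; idom=b0
  b5: preds {b2,b3}: {b0,b1,b2} ∩ {b0,b3} = {b0}; idom=b0
  b6: preds {b1,b5}: {b0,b1} ∩ {b0,b5} = {b0}; idom=b0
  b7: preds {b4,b5}: {b0,b4} ∩ {b0,b5} = {b0}; idom=b0
  b8: preds {b5,b7}: {b0,b5} ∩ {b0,b7} = {b0}; idom=b0

DF walk-up:
  join b1 pred b0: · stop@b0
  join b1 pred b2: b2→b1 stop@b0
  join b4 pred b0: · stop@b0
  join b4 pred b3: b3 stop@b0
  join b5 pred b2: b2→b1 stop@b0
  join b5 pred b3: b3 stop@b0
  join b6 pred b1: b1 stop@b0
  join b6 pred b5: b5 stop@b0
  join b7 pred b4: b4 stop@b0
  join b7 pred b5: b5 stop@b0
  join b8 pred b5: b5 stop@b0
  join b8 pred b7: b7 stop@b0
  b0: DF=∅
  b1: DF={b1,b5,b6}
  b2: DF={b1,b5}
  b3: DF={b4,b5}
  b4: DF={b7}
  b5: DF={b6,b7,b8}
  b6: DF=∅
  b7: DF={b8}
  b8: DF=∅

φ for s: defs {b1,b2,b6,b8}
  DF⁺ = {b1,b5,b6,b7,b8}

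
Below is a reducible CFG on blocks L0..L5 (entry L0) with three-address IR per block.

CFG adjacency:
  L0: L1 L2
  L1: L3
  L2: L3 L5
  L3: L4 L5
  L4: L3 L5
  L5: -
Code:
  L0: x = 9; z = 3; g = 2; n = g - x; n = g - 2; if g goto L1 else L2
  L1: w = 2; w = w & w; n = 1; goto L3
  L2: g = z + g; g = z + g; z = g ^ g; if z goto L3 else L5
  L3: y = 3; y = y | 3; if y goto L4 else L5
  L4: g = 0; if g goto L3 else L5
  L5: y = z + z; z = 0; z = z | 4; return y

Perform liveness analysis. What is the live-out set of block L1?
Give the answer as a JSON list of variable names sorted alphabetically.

Answer: ["z"]

Derivation:
Per-block:
  L0 def {g,n,x,z} use ∅
  L1 def {n,w} use ∅
  L2 def {g,z} use {g,z}
  L3 def {y} use ∅
  L4 def {g} use ∅
  L5 def {y,z} use {z}

Liveness:
  L0: in=∅ out={g,z}
  L1: in={z} out={z}
  L2: in={g,z} out={z}
  L3: in={z} out={z}
  L4: in={z} out={z}
  L5: in={z} out=∅

live-out(L1) = ["z"]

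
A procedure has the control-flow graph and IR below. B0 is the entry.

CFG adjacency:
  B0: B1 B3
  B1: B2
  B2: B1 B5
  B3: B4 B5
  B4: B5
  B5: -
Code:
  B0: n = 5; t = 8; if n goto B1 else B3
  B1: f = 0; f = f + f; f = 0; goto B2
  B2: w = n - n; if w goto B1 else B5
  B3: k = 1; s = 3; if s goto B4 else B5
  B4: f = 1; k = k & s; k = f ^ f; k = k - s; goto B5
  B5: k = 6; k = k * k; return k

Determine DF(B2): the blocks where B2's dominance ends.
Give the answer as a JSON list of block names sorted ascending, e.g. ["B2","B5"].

Answer: ["B1", "B5"]

Analysis:
idom tree: B1←B0 B2←B1 B3←B0 B4←B3 B5←B0
Dom∩ at merges:
  B1: preds {B0,B2}: {B0} ∩ {B0,B1,B2} = {B0}; idom=B0
  B5: preds {B2,B3,B4}: {B0,B1,B2} ∩ {B0,B3} ∩ {B0,B3,B4} = {B0}; idom=B0

DF derivation:
  B1←B0: walk · to B0
  B1←B2: walk B2→B1 to B0
  B5←B2: walk B2→B1 to B0
  B5←B3: walk B3 to B0
  B5←B4: walk B4→B3 to B0
  B0 → ∅
  B1 → {B1,B5}
  B2 → {B1,B5}
  B3 → {B5}
  B4 → {B5}
  B5 → ∅

DF(B2) = ["B1", "B5"]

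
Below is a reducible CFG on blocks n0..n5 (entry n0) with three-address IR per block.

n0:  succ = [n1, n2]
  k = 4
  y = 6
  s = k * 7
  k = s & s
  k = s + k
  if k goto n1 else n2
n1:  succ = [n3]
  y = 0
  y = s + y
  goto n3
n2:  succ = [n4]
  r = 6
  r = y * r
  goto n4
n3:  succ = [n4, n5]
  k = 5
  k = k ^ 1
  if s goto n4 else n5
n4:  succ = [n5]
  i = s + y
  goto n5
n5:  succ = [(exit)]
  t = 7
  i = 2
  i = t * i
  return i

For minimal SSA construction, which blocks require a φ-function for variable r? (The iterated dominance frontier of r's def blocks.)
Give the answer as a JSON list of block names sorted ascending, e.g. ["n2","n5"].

idom tree: n1←n0 n2←n0 n3←n1 n4←n0 n5←n0
Join-block Dom:
  n4: preds {n2,n3}: {n0,n2} ∩ {n0,n1,n3} = {n0}; idom=n0
  n5: preds {n3,n4}: {n0,n1,n3} ∩ {n0,n4} = {n0}; idom=n0

Frontier:
  join n4 pred n2: n2 stop@n0
  join n4 pred n3: n3→n1 stop@n0
  join n5 pred n3: n3→n1 stop@n0
  join n5 pred n4: n4 stop@n0
  n0 → ∅
  n1 → {n4,n5}
  n2 → {n4}
  n3 → {n4,n5}
  n4 → {n5}
  n5 → ∅

φ for r: defs {n2}
  DF⁺ = {n4,n5}

Answer: ["n4", "n5"]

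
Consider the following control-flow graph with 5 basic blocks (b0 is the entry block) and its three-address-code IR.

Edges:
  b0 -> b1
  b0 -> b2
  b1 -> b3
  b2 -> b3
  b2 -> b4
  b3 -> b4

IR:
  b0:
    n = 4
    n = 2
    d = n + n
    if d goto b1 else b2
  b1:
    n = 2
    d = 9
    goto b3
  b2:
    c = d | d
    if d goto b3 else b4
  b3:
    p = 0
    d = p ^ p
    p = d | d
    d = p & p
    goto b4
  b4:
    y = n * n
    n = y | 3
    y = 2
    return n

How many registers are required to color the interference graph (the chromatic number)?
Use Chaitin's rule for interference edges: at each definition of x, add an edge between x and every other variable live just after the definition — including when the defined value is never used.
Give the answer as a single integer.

Answer: 3

Analysis:
def/use:
  b0: {d,n} / ∅
  b1: {d,n} / ∅
  b2: {c} / {d}
  b3: {d,p} / ∅
  b4: {n,y} / {n}

Backward fixpoint:
  b0 li=∅ lo={d,n}
  b1 li=∅ lo={n}
  b2 li={d,n} lo={n}
  b3 li={n} lo={n}
  b4 li={n} lo=∅

Interference:
  c — {d,n}
  d — {c,n}
  n — {c,d,p,y}
  p — {n}
  y — {n}

Colouring:
  clique {c,d,n} ⇒ need ≥ 3
  assign c→c1 d→c2 n→c0 p→c1 y→c1 — no edge inside a register ⇒ χ ≤ 3
  χ = 3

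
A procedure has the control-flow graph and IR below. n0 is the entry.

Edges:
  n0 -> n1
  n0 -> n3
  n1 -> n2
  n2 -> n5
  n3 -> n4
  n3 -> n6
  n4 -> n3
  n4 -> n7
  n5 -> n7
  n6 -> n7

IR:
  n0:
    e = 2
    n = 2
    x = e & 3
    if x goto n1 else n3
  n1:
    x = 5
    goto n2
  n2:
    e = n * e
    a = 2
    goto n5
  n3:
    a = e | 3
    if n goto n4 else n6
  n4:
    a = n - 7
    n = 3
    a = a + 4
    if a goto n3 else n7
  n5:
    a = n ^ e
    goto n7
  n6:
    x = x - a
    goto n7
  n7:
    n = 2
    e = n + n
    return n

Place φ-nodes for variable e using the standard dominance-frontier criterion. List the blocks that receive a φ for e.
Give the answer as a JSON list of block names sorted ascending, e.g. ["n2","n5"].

idom tree: n1←n0 n2←n1 n3←n0 n4←n3 n5←n2 n6←n3 n7←n0
Join-block Dom:
  n3: preds {n0,n4}: {n0} ∩ {n0,n3,n4} = {n0}; idom=n0
  n7: preds {n4,n5,n6}: {n0,n3,n4} ∩ {n0,n1,n2,n5} ∩ {n0,n3,n6} = {n0}; idom=n0

Frontier:
  join n3 pred n0: · stop@n0
  join n3 pred n4: n4→n3 stop@n0
  join n7 pred n4: n4→n3 stop@n0
  join n7 pred n5: n5→n2→n1 stop@n0
  join n7 pred n6: n6→n3 stop@n0
  n0: DF=∅
  n1: DF={n7}
  n2: DF={n7}
  n3: DF={n3,n7}
  n4: DF={n3,n7}
  n5: DF={n7}
  n6: DF={n7}
  n7: DF=∅

φ for e: defs {n0,n2,n7}
  DF⁺ = {n7}

Answer: ["n7"]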